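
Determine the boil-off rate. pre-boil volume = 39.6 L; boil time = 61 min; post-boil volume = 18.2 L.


rate = (V_pre − V_post) / (t_min/60)
rate = (39.6 − 18.2) / (61/60)

21.0492 L/hr


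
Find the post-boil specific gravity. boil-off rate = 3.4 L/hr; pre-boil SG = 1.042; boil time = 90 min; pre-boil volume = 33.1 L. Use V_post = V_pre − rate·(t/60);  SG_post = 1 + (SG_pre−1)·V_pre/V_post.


V_post = 33.1 − 3.4·(90/60) = 28.0000
SG_post = 1 + (1.042 − 1)·33.1/28.0000

1.0496


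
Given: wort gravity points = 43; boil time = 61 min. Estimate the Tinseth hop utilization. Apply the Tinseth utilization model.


U = 1.65·0.000125^(GP/1000) · (1 − e^(−0.04·t))/4.15
bigness = 1.65·0.000125^(43/1000) = 1.1211
boil_factor = (1 − e^(−0.04·61))/4.15 = 0.2200
U = 1.1211 · 0.2200

0.2466


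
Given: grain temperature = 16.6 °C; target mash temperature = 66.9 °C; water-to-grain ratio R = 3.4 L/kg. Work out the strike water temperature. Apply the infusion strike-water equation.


T_strike = (0.41/R)·(T_mash − T_grain) + T_mash
T_strike = (0.41/3.4)·(66.9 − 16.6) + 66.9

72.9656 °C


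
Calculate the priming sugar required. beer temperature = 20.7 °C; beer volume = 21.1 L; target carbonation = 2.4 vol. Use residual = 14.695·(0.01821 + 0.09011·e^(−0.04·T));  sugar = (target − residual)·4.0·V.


residual = 14.695·(0.01821 + 0.09011·e^(−0.04·20.7)) = 0.8462
sugar = (2.4 − 0.8462)·4.0·21.1

131.1446 g


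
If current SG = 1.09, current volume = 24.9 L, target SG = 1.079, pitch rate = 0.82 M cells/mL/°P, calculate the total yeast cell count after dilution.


V_w = V·((SG_c−1)/(SG_t−1)−1);  °P = 259 − 259/SG_t;  cells = rate·(V+V_w)·°P
V_w = 24.9·((1.09−1)/(1.079−1)−1) = 3.4671
V_final = 24.9 + 3.4671 = 28.3671
°P = 259 − 259/1.079 = 18.9629
cells = 0.82·28.3671·18.9629

441.0969 billion cells


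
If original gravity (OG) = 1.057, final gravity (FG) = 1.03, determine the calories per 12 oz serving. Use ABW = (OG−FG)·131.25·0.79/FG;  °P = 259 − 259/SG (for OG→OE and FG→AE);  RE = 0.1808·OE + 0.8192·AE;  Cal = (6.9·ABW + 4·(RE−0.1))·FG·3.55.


ABW = (1.057 − 1.03)·131.25·0.79/1.03 = 2.7180
OE = 259 − 259/1.057 = 13.9669 °P
AE = 259 − 259/1.03 = 7.5437 °P
RE = 0.1808·13.9669 + 0.8192·7.5437 = 8.7050 °P
Cal = (6.9·2.7180 + 4·(8.7050−0.1))·1.03·3.55

194.4321 kcal


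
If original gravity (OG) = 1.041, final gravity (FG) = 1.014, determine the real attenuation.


AA = (OG−FG)/(OG−1)·100;  RA = AA·0.8192
AA = (1.041 − 1.014)/(1.041 − 1)·100 = 65.8537
RA = 65.8537·0.8192

53.9473 %


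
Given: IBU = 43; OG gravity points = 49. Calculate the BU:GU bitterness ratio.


BU:GU = IBU / OG_points
BU:GU = 43 / 49

0.8776


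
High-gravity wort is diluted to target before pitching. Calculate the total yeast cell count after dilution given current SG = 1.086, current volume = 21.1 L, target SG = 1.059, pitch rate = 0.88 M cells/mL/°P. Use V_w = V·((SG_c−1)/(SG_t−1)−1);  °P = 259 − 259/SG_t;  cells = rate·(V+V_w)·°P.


V_w = 21.1·((1.086−1)/(1.059−1)−1) = 9.6559
V_final = 21.1 + 9.6559 = 30.7559
°P = 259 − 259/1.059 = 14.4297
cells = 0.88·30.7559·14.4297

390.5417 billion cells


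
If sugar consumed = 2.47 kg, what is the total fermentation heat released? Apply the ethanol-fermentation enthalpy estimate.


Q = m_sugar · 590 kJ/kg
Q = 2.47 · 590

1457.3000 kJ


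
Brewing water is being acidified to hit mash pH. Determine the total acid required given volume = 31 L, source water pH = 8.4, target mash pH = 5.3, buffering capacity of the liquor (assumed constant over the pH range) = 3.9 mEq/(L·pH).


acid = buffering capacity · (pH_source − pH_target) · V
acid = 3.9 · (8.4 − 5.3) · 31

374.7900 mEq


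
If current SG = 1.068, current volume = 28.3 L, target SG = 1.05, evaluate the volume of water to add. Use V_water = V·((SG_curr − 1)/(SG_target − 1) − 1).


V_water = 28.3·((1.068 − 1)/(1.05 − 1) − 1)

10.1880 L


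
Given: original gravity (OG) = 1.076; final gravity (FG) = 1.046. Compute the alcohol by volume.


ABV = (OG − FG) · 131.25
ABV = (1.076 − 1.046) · 131.25

3.9375 % ABV


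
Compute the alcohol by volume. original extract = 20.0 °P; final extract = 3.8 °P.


SG = 259/(259 − P);  ABV = (OG − FG)·131.25
OG = 259/(259 − 20.0) = 1.0837
FG = 259/(259 − 3.8) = 1.0149
ABV = (1.0837 − 1.0149)·131.25

9.0289 % ABV


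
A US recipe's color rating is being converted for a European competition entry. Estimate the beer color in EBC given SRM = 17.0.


EBC = SRM · 1.97
EBC = 17.0 · 1.97

33.4900 EBC


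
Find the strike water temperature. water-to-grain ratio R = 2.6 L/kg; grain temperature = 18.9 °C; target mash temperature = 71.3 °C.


T_strike = (0.41/R)·(T_mash − T_grain) + T_mash
T_strike = (0.41/2.6)·(71.3 − 18.9) + 71.3

79.5631 °C


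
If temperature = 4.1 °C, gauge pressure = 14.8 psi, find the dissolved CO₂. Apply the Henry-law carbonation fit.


vols = (P + 14.695)·(0.01821 + 0.09011·e^(−0.04·T))
vols = (14.8 + 14.695)·(0.01821 + 0.09011·e^(−0.04·4.1))

2.7929 volumes


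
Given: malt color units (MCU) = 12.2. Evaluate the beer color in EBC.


SRM = 1.4922·MCU^0.6859;  EBC = SRM·1.97
SRM = 1.4922·12.2^0.6859 = 8.2978
EBC = 8.2978·1.97

16.3466 EBC


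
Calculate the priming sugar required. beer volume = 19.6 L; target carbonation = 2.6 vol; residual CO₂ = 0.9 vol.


sugar = (target − residual)·4.0·V
sugar = (2.6 − 0.9)·4.0·19.6

133.2800 g


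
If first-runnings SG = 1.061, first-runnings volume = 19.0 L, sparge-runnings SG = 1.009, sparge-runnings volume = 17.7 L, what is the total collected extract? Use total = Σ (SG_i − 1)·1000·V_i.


first = (1.061 − 1)·1000·19.0 = 1159.0000
sparge = (1.009 − 1)·1000·17.7 = 159.3000
total = 1159.0000 + 159.3000

1318.3000 gravity·L


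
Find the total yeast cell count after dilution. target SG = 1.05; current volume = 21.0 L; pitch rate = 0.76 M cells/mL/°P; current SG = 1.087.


V_w = V·((SG_c−1)/(SG_t−1)−1);  °P = 259 − 259/SG_t;  cells = rate·(V+V_w)·°P
V_w = 21.0·((1.087−1)/(1.05−1)−1) = 15.5400
V_final = 21.0 + 15.5400 = 36.5400
°P = 259 − 259/1.05 = 12.3333
cells = 0.76·36.5400·12.3333

342.5016 billion cells


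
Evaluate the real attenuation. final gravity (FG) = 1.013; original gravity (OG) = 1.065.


AA = (OG−FG)/(OG−1)·100;  RA = AA·0.8192
AA = (1.065 − 1.013)/(1.065 − 1)·100 = 80.0000
RA = 80.0000·0.8192

65.5360 %


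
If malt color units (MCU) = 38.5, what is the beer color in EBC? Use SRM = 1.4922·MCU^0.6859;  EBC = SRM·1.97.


SRM = 1.4922·38.5^0.6859 = 18.2513
EBC = 18.2513·1.97

35.9551 EBC


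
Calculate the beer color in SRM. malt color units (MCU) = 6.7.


SRM = 1.4922 · MCU^0.6859
SRM = 1.4922 · 6.7^0.6859

5.5009 SRM


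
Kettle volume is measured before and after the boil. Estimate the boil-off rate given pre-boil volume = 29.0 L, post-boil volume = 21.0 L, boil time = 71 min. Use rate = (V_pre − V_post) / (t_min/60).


rate = (29.0 − 21.0) / (71/60)

6.7606 L/hr


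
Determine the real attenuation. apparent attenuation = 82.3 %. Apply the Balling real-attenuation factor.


RA = AA · 0.8192
RA = 82.3 · 0.8192

67.4202 %


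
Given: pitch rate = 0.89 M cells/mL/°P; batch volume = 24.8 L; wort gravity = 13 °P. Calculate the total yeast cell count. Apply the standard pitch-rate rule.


cells (billions) = rate · V_L · °P
cells = 0.89 · 24.8 · 13

286.9360 billion cells


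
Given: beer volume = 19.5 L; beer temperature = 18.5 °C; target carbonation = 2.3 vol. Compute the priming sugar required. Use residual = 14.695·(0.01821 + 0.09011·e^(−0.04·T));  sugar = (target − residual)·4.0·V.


residual = 14.695·(0.01821 + 0.09011·e^(−0.04·18.5)) = 0.8994
sugar = (2.3 − 0.8994)·4.0·19.5

109.2488 g


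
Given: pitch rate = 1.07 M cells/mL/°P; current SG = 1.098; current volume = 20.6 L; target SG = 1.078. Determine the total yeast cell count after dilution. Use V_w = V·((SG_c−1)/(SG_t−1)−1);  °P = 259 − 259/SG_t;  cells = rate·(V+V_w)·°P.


V_w = 20.6·((1.098−1)/(1.078−1)−1) = 5.2821
V_final = 20.6 + 5.2821 = 25.8821
°P = 259 − 259/1.078 = 18.7403
cells = 1.07·25.8821·18.7403

518.9889 billion cells


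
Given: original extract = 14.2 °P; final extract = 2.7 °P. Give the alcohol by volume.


SG = 259/(259 − P);  ABV = (OG − FG)·131.25
OG = 259/(259 − 14.2) = 1.0580
FG = 259/(259 − 2.7) = 1.0105
ABV = (1.0580 − 1.0105)·131.25

6.2307 % ABV


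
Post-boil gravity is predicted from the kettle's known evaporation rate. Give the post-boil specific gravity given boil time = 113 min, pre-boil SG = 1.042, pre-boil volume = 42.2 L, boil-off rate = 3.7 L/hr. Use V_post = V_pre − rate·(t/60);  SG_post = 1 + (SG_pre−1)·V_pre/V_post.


V_post = 42.2 − 3.7·(113/60) = 35.2317
SG_post = 1 + (1.042 − 1)·42.2/35.2317

1.0503


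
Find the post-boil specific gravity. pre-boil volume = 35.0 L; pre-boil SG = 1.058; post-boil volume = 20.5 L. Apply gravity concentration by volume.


SG_post = 1 + (SG_pre − 1)·V_pre/V_post
pts_pre = (1.058 − 1)·1000 = 58.0000
pts_post = 58.0000·35.0/20.5 = 99.0244
SG_post = 1 + 99.0244/1000

1.0990


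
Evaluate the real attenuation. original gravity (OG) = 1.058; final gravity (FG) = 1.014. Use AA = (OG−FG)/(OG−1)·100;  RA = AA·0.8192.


AA = (1.058 − 1.014)/(1.058 − 1)·100 = 75.8621
RA = 75.8621·0.8192

62.1462 %


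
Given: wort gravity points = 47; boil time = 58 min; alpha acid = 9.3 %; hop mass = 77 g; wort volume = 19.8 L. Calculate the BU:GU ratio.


U = 1.65·0.000125^(GP/1000)·(1−e^(−0.04t))/4.15;  IBU = (α/100)·m·U·1000/V;  BU:GU = IBU/GP
U = 1.65·0.000125^(47/1000)·(1−e^(−0.04·58))/4.15 = 0.2350
IBU = (9.3/100)·77·0.2350·1000/19.8 = 84.9912
BU:GU = 84.9912/47

1.8083


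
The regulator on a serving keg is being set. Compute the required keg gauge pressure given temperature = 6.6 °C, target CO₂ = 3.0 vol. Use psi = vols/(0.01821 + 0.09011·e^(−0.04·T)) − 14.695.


psi = 3.0/(0.01821 + 0.09011·e^(−0.04·6.6)) − 14.695

19.6252 psi


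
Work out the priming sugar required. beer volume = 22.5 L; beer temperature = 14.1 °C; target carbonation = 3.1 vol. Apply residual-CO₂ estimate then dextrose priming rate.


residual = 14.695·(0.01821 + 0.09011·e^(−0.04·T));  sugar = (target − residual)·4.0·V
residual = 14.695·(0.01821 + 0.09011·e^(−0.04·14.1)) = 1.0210
sugar = (3.1 − 1.0210)·4.0·22.5

187.1143 g


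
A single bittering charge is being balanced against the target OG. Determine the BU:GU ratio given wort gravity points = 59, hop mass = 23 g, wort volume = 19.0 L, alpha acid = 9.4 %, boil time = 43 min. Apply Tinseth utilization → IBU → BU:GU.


U = 1.65·0.000125^(GP/1000)·(1−e^(−0.04t))/4.15;  IBU = (α/100)·m·U·1000/V;  BU:GU = IBU/GP
U = 1.65·0.000125^(59/1000)·(1−e^(−0.04·43))/4.15 = 0.1921
IBU = (9.4/100)·23·0.1921·1000/19.0 = 21.8557
BU:GU = 21.8557/59

0.3704


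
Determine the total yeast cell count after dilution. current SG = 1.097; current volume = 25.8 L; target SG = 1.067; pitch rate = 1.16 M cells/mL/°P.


V_w = V·((SG_c−1)/(SG_t−1)−1);  °P = 259 − 259/SG_t;  cells = rate·(V+V_w)·°P
V_w = 25.8·((1.097−1)/(1.067−1)−1) = 11.5522
V_final = 25.8 + 11.5522 = 37.3522
°P = 259 − 259/1.067 = 16.2634
cells = 1.16·37.3522·16.2634

704.6684 billion cells


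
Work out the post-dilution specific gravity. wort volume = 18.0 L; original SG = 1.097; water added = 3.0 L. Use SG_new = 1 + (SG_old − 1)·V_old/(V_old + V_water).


pts = (1.097 − 1)·1000·18.0/(18.0 + 3.0) = 83.1429
SG_new = 1 + 83.1429/1000

1.0831


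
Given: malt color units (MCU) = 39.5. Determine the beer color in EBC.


SRM = 1.4922·MCU^0.6859;  EBC = SRM·1.97
SRM = 1.4922·39.5^0.6859 = 18.5752
EBC = 18.5752·1.97

36.5931 EBC


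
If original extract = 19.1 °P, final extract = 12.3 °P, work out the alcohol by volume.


SG = 259/(259 − P);  ABV = (OG − FG)·131.25
OG = 259/(259 − 19.1) = 1.0796
FG = 259/(259 − 12.3) = 1.0499
ABV = (1.0796 − 1.0499)·131.25

3.9058 % ABV


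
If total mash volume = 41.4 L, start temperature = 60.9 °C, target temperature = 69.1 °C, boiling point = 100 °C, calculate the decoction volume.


V_dec = V_total·(T_target − T_start)/(T_boil − T_start)
V_dec = 41.4·(69.1 − 60.9)/(100 − 60.9)

8.6824 L


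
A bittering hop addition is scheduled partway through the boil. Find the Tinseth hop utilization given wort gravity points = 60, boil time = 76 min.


U = 1.65·0.000125^(GP/1000) · (1 − e^(−0.04·t))/4.15
bigness = 1.65·0.000125^(60/1000) = 0.9623
boil_factor = (1 − e^(−0.04·76))/4.15 = 0.2294
U = 0.9623 · 0.2294

0.2208


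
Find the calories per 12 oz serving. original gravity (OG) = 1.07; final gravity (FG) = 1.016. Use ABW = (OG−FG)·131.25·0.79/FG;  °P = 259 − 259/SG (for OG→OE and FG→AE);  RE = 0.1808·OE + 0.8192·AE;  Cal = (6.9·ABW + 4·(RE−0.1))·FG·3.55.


ABW = (1.07 − 1.016)·131.25·0.79/1.016 = 5.5109
OE = 259 − 259/1.07 = 16.9439 °P
AE = 259 − 259/1.016 = 4.0787 °P
RE = 0.1808·16.9439 + 0.8192·4.0787 = 6.4048 °P
Cal = (6.9·5.5109 + 4·(6.4048−0.1))·1.016·3.55

228.1107 kcal


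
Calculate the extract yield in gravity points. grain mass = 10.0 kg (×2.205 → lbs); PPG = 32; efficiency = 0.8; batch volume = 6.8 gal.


points = lbs × PPG × eff / vol
lbs = 10.0 × 2.205 = 22.0500
points = 22.0500 × 32 × 0.8 / 6.8

83.0118 points


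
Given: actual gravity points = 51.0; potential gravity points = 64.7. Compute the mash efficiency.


efficiency = actual / potential × 100
efficiency = 51.0 / 64.7 × 100

78.8253 %


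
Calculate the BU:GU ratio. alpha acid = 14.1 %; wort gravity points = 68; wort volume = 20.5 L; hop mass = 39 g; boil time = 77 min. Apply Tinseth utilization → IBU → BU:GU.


U = 1.65·0.000125^(GP/1000)·(1−e^(−0.04t))/4.15;  IBU = (α/100)·m·U·1000/V;  BU:GU = IBU/GP
U = 1.65·0.000125^(68/1000)·(1−e^(−0.04·77))/4.15 = 0.2059
IBU = (14.1/100)·39·0.2059·1000/20.5 = 55.2233
BU:GU = 55.2233/68

0.8121


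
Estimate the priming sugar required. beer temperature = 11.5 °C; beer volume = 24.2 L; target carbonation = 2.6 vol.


residual = 14.695·(0.01821 + 0.09011·e^(−0.04·T));  sugar = (target − residual)·4.0·V
residual = 14.695·(0.01821 + 0.09011·e^(−0.04·11.5)) = 1.1035
sugar = (2.6 − 1.1035)·4.0·24.2

144.8592 g


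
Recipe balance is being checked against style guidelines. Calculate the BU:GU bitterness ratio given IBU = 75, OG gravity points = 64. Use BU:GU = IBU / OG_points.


BU:GU = 75 / 64

1.1719


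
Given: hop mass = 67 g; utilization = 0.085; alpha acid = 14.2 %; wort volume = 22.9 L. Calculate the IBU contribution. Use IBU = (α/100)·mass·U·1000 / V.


IBU = (14.2/100)·67·0.085·1000 / 22.9

35.3140 IBU


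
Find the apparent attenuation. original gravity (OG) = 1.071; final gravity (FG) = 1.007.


AA = (OG − FG)/(OG − 1) · 100
AA = (1.071 − 1.007)/(1.071 − 1) · 100

90.1408 %


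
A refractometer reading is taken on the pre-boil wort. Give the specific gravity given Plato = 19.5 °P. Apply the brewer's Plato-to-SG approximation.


SG = 259/(259 − P)
SG = 259/(259 − 19.5)

1.0814


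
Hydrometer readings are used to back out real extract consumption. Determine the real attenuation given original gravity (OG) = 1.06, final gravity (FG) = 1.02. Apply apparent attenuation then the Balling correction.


AA = (OG−FG)/(OG−1)·100;  RA = AA·0.8192
AA = (1.06 − 1.02)/(1.06 − 1)·100 = 66.6667
RA = 66.6667·0.8192

54.6133 %


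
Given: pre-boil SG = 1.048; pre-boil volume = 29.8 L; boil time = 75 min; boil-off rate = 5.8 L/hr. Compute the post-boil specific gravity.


V_post = V_pre − rate·(t/60);  SG_post = 1 + (SG_pre−1)·V_pre/V_post
V_post = 29.8 − 5.8·(75/60) = 22.5500
SG_post = 1 + (1.048 − 1)·29.8/22.5500

1.0634


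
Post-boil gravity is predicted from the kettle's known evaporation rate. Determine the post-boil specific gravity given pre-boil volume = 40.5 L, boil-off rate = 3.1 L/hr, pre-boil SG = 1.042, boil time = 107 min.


V_post = V_pre − rate·(t/60);  SG_post = 1 + (SG_pre−1)·V_pre/V_post
V_post = 40.5 − 3.1·(107/60) = 34.9717
SG_post = 1 + (1.042 − 1)·40.5/34.9717

1.0486


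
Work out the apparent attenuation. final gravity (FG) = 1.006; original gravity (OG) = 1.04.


AA = (OG − FG)/(OG − 1) · 100
AA = (1.04 − 1.006)/(1.04 − 1) · 100

85.0000 %


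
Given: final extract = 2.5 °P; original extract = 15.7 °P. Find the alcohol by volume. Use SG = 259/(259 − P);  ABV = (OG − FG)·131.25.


OG = 259/(259 − 15.7) = 1.0645
FG = 259/(259 − 2.5) = 1.0097
ABV = (1.0645 − 1.0097)·131.25

7.1902 % ABV


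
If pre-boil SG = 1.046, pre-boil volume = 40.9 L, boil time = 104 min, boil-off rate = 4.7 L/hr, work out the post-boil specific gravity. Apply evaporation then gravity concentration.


V_post = V_pre − rate·(t/60);  SG_post = 1 + (SG_pre−1)·V_pre/V_post
V_post = 40.9 − 4.7·(104/60) = 32.7533
SG_post = 1 + (1.046 − 1)·40.9/32.7533

1.0574


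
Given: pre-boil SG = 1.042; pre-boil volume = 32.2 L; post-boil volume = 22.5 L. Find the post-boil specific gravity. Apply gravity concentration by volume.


SG_post = 1 + (SG_pre − 1)·V_pre/V_post
pts_pre = (1.042 − 1)·1000 = 42.0000
pts_post = 42.0000·32.2/22.5 = 60.1067
SG_post = 1 + 60.1067/1000

1.0601


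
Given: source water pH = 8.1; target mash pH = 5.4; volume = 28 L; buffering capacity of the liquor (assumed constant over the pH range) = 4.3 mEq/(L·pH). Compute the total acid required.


acid = buffering capacity · (pH_source − pH_target) · V
acid = 4.3 · (8.1 − 5.4) · 28

325.0800 mEq


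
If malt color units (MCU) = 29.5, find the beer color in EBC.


SRM = 1.4922·MCU^0.6859;  EBC = SRM·1.97
SRM = 1.4922·29.5^0.6859 = 15.2047
EBC = 15.2047·1.97

29.9533 EBC


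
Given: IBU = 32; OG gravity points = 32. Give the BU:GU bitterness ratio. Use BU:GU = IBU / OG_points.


BU:GU = 32 / 32

1.0000


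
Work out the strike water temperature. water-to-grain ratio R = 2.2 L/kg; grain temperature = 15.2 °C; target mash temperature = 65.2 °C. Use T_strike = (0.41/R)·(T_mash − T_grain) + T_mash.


T_strike = (0.41/2.2)·(65.2 − 15.2) + 65.2

74.5182 °C


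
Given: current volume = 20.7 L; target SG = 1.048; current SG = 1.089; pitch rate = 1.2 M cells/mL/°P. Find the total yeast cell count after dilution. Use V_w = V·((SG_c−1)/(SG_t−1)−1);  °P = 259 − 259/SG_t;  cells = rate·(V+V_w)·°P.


V_w = 20.7·((1.089−1)/(1.048−1)−1) = 17.6812
V_final = 20.7 + 17.6812 = 38.3812
°P = 259 − 259/1.048 = 11.8626
cells = 1.2·38.3812·11.8626

546.3615 billion cells


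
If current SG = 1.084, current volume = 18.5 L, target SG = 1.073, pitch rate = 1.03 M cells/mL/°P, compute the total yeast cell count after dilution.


V_w = V·((SG_c−1)/(SG_t−1)−1);  °P = 259 − 259/SG_t;  cells = rate·(V+V_w)·°P
V_w = 18.5·((1.084−1)/(1.073−1)−1) = 2.7877
V_final = 18.5 + 2.7877 = 21.2877
°P = 259 − 259/1.073 = 17.6207
cells = 1.03·21.2877·17.6207

386.3566 billion cells


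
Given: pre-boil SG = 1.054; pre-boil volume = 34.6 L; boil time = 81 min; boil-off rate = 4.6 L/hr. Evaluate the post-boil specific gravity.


V_post = V_pre − rate·(t/60);  SG_post = 1 + (SG_pre−1)·V_pre/V_post
V_post = 34.6 − 4.6·(81/60) = 28.3900
SG_post = 1 + (1.054 − 1)·34.6/28.3900

1.0658


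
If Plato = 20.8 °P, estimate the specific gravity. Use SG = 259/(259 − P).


SG = 259/(259 − 20.8)

1.0873


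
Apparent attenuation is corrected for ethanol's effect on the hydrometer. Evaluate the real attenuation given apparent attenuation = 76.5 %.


RA = AA · 0.8192
RA = 76.5 · 0.8192

62.6688 %


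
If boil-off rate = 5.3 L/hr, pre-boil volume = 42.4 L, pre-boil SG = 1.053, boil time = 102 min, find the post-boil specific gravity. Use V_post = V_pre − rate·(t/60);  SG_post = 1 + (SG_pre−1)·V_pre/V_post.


V_post = 42.4 − 5.3·(102/60) = 33.3900
SG_post = 1 + (1.053 − 1)·42.4/33.3900

1.0673


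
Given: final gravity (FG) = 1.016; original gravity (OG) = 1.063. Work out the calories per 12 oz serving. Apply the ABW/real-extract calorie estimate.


ABW = (OG−FG)·131.25·0.79/FG;  °P = 259 − 259/SG (for OG→OE and FG→AE);  RE = 0.1808·OE + 0.8192·AE;  Cal = (6.9·ABW + 4·(RE−0.1))·FG·3.55
ABW = (1.063 − 1.016)·131.25·0.79/1.016 = 4.7966
OE = 259 − 259/1.063 = 15.3500 °P
AE = 259 − 259/1.016 = 4.0787 °P
RE = 0.1808·15.3500 + 0.8192·4.0787 = 6.1166 °P
Cal = (6.9·4.7966 + 4·(6.1166−0.1))·1.016·3.55

206.1741 kcal


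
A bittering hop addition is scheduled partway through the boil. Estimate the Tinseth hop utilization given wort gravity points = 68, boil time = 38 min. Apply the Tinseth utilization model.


U = 1.65·0.000125^(GP/1000) · (1 − e^(−0.04·t))/4.15
bigness = 1.65·0.000125^(68/1000) = 0.8955
boil_factor = (1 − e^(−0.04·38))/4.15 = 0.1883
U = 0.8955 · 0.1883

0.1686


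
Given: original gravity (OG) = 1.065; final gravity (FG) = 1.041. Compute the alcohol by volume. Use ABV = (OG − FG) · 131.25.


ABV = (1.065 − 1.041) · 131.25

3.1500 % ABV


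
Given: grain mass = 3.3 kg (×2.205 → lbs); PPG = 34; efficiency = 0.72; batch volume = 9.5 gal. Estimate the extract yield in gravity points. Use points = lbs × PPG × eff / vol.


lbs = 3.3 × 2.205 = 7.2765
points = 7.2765 × 34 × 0.72 / 9.5

18.7504 points


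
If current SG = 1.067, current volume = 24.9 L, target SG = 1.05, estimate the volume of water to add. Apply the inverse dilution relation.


V_water = V·((SG_curr − 1)/(SG_target − 1) − 1)
V_water = 24.9·((1.067 − 1)/(1.05 − 1) − 1)

8.4660 L


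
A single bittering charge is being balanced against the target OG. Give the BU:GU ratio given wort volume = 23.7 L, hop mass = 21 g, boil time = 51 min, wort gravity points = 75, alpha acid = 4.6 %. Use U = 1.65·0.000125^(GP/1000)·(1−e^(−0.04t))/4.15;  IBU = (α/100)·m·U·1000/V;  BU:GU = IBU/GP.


U = 1.65·0.000125^(75/1000)·(1−e^(−0.04·51))/4.15 = 0.1763
IBU = (4.6/100)·21·0.1763·1000/23.7 = 7.1852
BU:GU = 7.1852/75

0.0958


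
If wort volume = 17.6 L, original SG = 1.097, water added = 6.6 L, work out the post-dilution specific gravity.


SG_new = 1 + (SG_old − 1)·V_old/(V_old + V_water)
pts = (1.097 − 1)·1000·17.6/(17.6 + 6.6) = 70.5455
SG_new = 1 + 70.5455/1000

1.0705


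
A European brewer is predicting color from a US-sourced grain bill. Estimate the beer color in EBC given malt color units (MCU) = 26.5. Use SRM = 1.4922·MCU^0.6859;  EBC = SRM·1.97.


SRM = 1.4922·26.5^0.6859 = 14.1264
EBC = 14.1264·1.97

27.8290 EBC


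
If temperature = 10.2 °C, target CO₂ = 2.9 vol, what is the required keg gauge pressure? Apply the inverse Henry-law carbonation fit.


psi = vols/(0.01821 + 0.09011·e^(−0.04·T)) − 14.695
psi = 2.9/(0.01821 + 0.09011·e^(−0.04·10.2)) − 14.695

22.4220 psi


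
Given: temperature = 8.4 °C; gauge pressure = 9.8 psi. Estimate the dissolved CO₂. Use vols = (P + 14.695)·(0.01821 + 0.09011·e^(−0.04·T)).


vols = (9.8 + 14.695)·(0.01821 + 0.09011·e^(−0.04·8.4))

2.0234 volumes


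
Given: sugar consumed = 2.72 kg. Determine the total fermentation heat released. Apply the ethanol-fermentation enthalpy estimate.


Q = m_sugar · 590 kJ/kg
Q = 2.72 · 590

1604.8000 kJ


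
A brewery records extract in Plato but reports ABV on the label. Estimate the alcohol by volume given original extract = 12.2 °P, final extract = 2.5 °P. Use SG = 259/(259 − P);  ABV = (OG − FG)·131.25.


OG = 259/(259 − 12.2) = 1.0494
FG = 259/(259 − 2.5) = 1.0097
ABV = (1.0494 − 1.0097)·131.25

5.2088 % ABV


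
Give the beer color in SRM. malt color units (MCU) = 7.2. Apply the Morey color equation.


SRM = 1.4922 · MCU^0.6859
SRM = 1.4922 · 7.2^0.6859

5.7792 SRM


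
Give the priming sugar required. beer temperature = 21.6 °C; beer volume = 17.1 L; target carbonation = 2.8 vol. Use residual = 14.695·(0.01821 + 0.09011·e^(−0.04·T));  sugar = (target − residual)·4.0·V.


residual = 14.695·(0.01821 + 0.09011·e^(−0.04·21.6)) = 0.8257
sugar = (2.8 − 0.8257)·4.0·17.1

135.0424 g


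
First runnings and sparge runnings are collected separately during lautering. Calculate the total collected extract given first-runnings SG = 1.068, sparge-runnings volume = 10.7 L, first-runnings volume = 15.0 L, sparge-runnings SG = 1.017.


total = Σ (SG_i − 1)·1000·V_i
first = (1.068 − 1)·1000·15.0 = 1020.0000
sparge = (1.017 − 1)·1000·10.7 = 181.9000
total = 1020.0000 + 181.9000

1201.9000 gravity·L


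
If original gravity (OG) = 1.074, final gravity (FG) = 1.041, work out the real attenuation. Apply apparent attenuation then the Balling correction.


AA = (OG−FG)/(OG−1)·100;  RA = AA·0.8192
AA = (1.074 − 1.041)/(1.074 − 1)·100 = 44.5946
RA = 44.5946·0.8192

36.5319 %


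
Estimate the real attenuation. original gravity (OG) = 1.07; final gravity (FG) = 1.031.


AA = (OG−FG)/(OG−1)·100;  RA = AA·0.8192
AA = (1.07 − 1.031)/(1.07 − 1)·100 = 55.7143
RA = 55.7143·0.8192

45.6411 %


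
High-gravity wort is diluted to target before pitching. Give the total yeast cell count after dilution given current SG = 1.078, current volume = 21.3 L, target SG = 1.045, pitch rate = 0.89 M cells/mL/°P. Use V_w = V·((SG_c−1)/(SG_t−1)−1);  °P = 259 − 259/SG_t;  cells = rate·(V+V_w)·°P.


V_w = 21.3·((1.078−1)/(1.045−1)−1) = 15.6200
V_final = 21.3 + 15.6200 = 36.9200
°P = 259 − 259/1.045 = 11.1531
cells = 0.89·36.9200·11.1531

366.4778 billion cells


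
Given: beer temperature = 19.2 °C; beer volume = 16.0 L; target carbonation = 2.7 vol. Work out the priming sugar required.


residual = 14.695·(0.01821 + 0.09011·e^(−0.04·T));  sugar = (target − residual)·4.0·V
residual = 14.695·(0.01821 + 0.09011·e^(−0.04·19.2)) = 0.8819
sugar = (2.7 − 0.8819)·4.0·16.0

116.3565 g


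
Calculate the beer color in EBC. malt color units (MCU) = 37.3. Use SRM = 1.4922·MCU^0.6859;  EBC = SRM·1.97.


SRM = 1.4922·37.3^0.6859 = 17.8592
EBC = 17.8592·1.97

35.1826 EBC


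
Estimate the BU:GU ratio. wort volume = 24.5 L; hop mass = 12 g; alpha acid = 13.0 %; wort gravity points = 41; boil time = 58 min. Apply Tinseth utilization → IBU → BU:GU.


U = 1.65·0.000125^(GP/1000)·(1−e^(−0.04t))/4.15;  IBU = (α/100)·m·U·1000/V;  BU:GU = IBU/GP
U = 1.65·0.000125^(41/1000)·(1−e^(−0.04·58))/4.15 = 0.2480
IBU = (13.0/100)·12·0.2480·1000/24.5 = 15.7922
BU:GU = 15.7922/41

0.3852


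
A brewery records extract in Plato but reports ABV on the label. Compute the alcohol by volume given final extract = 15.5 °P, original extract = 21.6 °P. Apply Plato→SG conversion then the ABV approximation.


SG = 259/(259 − P);  ABV = (OG − FG)·131.25
OG = 259/(259 − 21.6) = 1.0910
FG = 259/(259 − 15.5) = 1.0637
ABV = (1.0910 − 1.0637)·131.25

3.5871 % ABV


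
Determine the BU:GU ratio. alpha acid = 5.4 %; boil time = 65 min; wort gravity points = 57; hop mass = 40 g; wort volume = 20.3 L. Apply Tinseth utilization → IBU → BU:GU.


U = 1.65·0.000125^(GP/1000)·(1−e^(−0.04t))/4.15;  IBU = (α/100)·m·U·1000/V;  BU:GU = IBU/GP
U = 1.65·0.000125^(57/1000)·(1−e^(−0.04·65))/4.15 = 0.2205
IBU = (5.4/100)·40·0.2205·1000/20.3 = 23.4639
BU:GU = 23.4639/57

0.4116


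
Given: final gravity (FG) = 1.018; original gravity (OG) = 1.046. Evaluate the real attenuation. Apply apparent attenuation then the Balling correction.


AA = (OG−FG)/(OG−1)·100;  RA = AA·0.8192
AA = (1.046 − 1.018)/(1.046 − 1)·100 = 60.8696
RA = 60.8696·0.8192

49.8643 %


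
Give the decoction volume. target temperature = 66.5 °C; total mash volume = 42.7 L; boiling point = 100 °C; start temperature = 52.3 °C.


V_dec = V_total·(T_target − T_start)/(T_boil − T_start)
V_dec = 42.7·(66.5 − 52.3)/(100 − 52.3)

12.7115 L


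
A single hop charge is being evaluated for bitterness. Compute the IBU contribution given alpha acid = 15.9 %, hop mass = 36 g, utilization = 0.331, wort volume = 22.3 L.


IBU = (α/100)·mass·U·1000 / V
IBU = (15.9/100)·36·0.331·1000 / 22.3

84.9616 IBU


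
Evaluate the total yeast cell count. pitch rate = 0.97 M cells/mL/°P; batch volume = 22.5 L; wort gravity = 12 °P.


cells (billions) = rate · V_L · °P
cells = 0.97 · 22.5 · 12

261.9000 billion cells


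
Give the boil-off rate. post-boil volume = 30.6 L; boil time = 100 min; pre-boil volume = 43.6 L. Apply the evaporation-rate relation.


rate = (V_pre − V_post) / (t_min/60)
rate = (43.6 − 30.6) / (100/60)

7.8000 L/hr


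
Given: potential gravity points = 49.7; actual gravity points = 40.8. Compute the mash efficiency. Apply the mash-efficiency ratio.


efficiency = actual / potential × 100
efficiency = 40.8 / 49.7 × 100

82.0926 %


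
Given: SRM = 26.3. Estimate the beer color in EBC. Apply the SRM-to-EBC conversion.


EBC = SRM · 1.97
EBC = 26.3 · 1.97

51.8110 EBC


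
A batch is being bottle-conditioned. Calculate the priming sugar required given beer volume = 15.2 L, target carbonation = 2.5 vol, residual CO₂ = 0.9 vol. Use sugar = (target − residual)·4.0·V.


sugar = (2.5 − 0.9)·4.0·15.2

97.2800 g


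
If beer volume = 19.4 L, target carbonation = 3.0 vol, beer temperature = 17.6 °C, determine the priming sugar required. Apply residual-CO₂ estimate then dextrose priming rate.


residual = 14.695·(0.01821 + 0.09011·e^(−0.04·T));  sugar = (target − residual)·4.0·V
residual = 14.695·(0.01821 + 0.09011·e^(−0.04·17.6)) = 0.9225
sugar = (3.0 − 0.9225)·4.0·19.4

161.2115 g


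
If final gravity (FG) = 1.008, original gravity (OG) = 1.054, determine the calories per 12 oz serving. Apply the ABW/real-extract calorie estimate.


ABW = (OG−FG)·131.25·0.79/FG;  °P = 259 − 259/SG (for OG→OE and FG→AE);  RE = 0.1808·OE + 0.8192·AE;  Cal = (6.9·ABW + 4·(RE−0.1))·FG·3.55
ABW = (1.054 − 1.008)·131.25·0.79/1.008 = 4.7318
OE = 259 − 259/1.054 = 13.2694 °P
AE = 259 − 259/1.008 = 2.0556 °P
RE = 0.1808·13.2694 + 0.8192·2.0556 = 4.0830 °P
Cal = (6.9·4.7318 + 4·(4.0830−0.1))·1.008·3.55

173.8434 kcal


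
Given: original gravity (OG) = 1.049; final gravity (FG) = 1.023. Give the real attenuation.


AA = (OG−FG)/(OG−1)·100;  RA = AA·0.8192
AA = (1.049 − 1.023)/(1.049 − 1)·100 = 53.0612
RA = 53.0612·0.8192

43.4678 %


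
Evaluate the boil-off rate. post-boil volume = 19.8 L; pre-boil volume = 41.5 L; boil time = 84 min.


rate = (V_pre − V_post) / (t_min/60)
rate = (41.5 − 19.8) / (84/60)

15.5000 L/hr


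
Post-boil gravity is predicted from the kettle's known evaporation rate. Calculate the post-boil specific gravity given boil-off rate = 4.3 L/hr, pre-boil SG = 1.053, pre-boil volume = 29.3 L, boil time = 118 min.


V_post = V_pre − rate·(t/60);  SG_post = 1 + (SG_pre−1)·V_pre/V_post
V_post = 29.3 − 4.3·(118/60) = 20.8433
SG_post = 1 + (1.053 − 1)·29.3/20.8433

1.0745


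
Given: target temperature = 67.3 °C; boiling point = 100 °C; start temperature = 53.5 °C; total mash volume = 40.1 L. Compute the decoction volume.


V_dec = V_total·(T_target − T_start)/(T_boil − T_start)
V_dec = 40.1·(67.3 − 53.5)/(100 − 53.5)

11.9006 L


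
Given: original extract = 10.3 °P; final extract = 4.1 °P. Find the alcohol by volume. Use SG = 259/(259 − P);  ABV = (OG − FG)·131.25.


OG = 259/(259 − 10.3) = 1.0414
FG = 259/(259 − 4.1) = 1.0161
ABV = (1.0414 − 1.0161)·131.25

3.3246 % ABV


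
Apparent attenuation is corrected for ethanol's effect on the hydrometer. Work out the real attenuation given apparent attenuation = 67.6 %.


RA = AA · 0.8192
RA = 67.6 · 0.8192

55.3779 %


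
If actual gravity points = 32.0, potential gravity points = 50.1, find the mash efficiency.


efficiency = actual / potential × 100
efficiency = 32.0 / 50.1 × 100

63.8723 %


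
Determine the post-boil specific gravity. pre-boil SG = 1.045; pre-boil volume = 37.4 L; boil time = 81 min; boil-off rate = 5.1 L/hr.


V_post = V_pre − rate·(t/60);  SG_post = 1 + (SG_pre−1)·V_pre/V_post
V_post = 37.4 − 5.1·(81/60) = 30.5150
SG_post = 1 + (1.045 − 1)·37.4/30.5150

1.0552


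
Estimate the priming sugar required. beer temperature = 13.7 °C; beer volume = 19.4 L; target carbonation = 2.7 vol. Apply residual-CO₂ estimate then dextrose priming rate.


residual = 14.695·(0.01821 + 0.09011·e^(−0.04·T));  sugar = (target − residual)·4.0·V
residual = 14.695·(0.01821 + 0.09011·e^(−0.04·13.7)) = 1.0331
sugar = (2.7 − 1.0331)·4.0·19.4

129.3512 g


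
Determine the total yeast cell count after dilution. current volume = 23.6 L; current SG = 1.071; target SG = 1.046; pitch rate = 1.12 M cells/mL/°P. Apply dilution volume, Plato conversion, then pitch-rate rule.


V_w = V·((SG_c−1)/(SG_t−1)−1);  °P = 259 − 259/SG_t;  cells = rate·(V+V_w)·°P
V_w = 23.6·((1.071−1)/(1.046−1)−1) = 12.8261
V_final = 23.6 + 12.8261 = 36.4261
°P = 259 − 259/1.046 = 11.3901
cells = 1.12·36.4261·11.3901

464.6826 billion cells


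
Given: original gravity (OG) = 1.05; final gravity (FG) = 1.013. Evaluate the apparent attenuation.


AA = (OG − FG)/(OG − 1) · 100
AA = (1.05 − 1.013)/(1.05 − 1) · 100

74.0000 %


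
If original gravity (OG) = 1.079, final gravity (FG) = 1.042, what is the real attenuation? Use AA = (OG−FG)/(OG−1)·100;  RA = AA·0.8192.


AA = (1.079 − 1.042)/(1.079 − 1)·100 = 46.8354
RA = 46.8354·0.8192

38.3676 %


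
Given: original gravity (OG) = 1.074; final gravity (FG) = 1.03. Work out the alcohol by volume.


ABV = (OG − FG) · 131.25
ABV = (1.074 − 1.03) · 131.25

5.7750 % ABV


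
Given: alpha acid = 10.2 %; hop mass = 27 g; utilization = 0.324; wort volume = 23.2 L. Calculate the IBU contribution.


IBU = (α/100)·mass·U·1000 / V
IBU = (10.2/100)·27·0.324·1000 / 23.2

38.4610 IBU


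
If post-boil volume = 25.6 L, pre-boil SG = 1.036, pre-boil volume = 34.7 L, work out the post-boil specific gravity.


SG_post = 1 + (SG_pre − 1)·V_pre/V_post
pts_pre = (1.036 − 1)·1000 = 36.0000
pts_post = 36.0000·34.7/25.6 = 48.7969
SG_post = 1 + 48.7969/1000

1.0488


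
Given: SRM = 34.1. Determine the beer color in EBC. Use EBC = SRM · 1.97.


EBC = 34.1 · 1.97

67.1770 EBC


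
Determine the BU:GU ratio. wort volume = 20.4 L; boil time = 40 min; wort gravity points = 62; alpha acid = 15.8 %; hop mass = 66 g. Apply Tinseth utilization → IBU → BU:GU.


U = 1.65·0.000125^(GP/1000)·(1−e^(−0.04t))/4.15;  IBU = (α/100)·m·U·1000/V;  BU:GU = IBU/GP
U = 1.65·0.000125^(62/1000)·(1−e^(−0.04·40))/4.15 = 0.1818
IBU = (15.8/100)·66·0.1818·1000/20.4 = 92.9125
BU:GU = 92.9125/62

1.4986


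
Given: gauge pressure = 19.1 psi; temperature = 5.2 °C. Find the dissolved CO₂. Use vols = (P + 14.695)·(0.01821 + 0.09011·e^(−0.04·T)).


vols = (19.1 + 14.695)·(0.01821 + 0.09011·e^(−0.04·5.2))

3.0888 volumes


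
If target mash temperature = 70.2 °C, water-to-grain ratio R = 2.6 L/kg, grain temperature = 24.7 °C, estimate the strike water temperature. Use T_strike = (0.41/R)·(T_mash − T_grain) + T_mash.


T_strike = (0.41/2.6)·(70.2 − 24.7) + 70.2

77.3750 °C


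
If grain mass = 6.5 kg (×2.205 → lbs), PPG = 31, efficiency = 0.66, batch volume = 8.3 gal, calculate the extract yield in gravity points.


points = lbs × PPG × eff / vol
lbs = 6.5 × 2.205 = 14.3325
points = 14.3325 × 31 × 0.66 / 8.3

35.3305 points


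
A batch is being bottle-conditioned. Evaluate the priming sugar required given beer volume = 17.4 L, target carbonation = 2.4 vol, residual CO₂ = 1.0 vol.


sugar = (target − residual)·4.0·V
sugar = (2.4 − 1.0)·4.0·17.4

97.4400 g


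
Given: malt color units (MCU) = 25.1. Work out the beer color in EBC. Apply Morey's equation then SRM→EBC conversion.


SRM = 1.4922·MCU^0.6859;  EBC = SRM·1.97
SRM = 1.4922·25.1^0.6859 = 13.6102
EBC = 13.6102·1.97

26.8120 EBC


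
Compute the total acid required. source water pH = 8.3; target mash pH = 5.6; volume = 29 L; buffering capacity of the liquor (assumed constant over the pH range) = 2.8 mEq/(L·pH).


acid = buffering capacity · (pH_source − pH_target) · V
acid = 2.8 · (8.3 − 5.6) · 29

219.2400 mEq


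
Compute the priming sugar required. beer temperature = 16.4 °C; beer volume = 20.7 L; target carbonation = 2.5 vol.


residual = 14.695·(0.01821 + 0.09011·e^(−0.04·T));  sugar = (target − residual)·4.0·V
residual = 14.695·(0.01821 + 0.09011·e^(−0.04·16.4)) = 0.9547
sugar = (2.5 − 0.9547)·4.0·20.7

127.9478 g


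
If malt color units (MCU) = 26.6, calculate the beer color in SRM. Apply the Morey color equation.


SRM = 1.4922 · MCU^0.6859
SRM = 1.4922 · 26.6^0.6859

14.1629 SRM


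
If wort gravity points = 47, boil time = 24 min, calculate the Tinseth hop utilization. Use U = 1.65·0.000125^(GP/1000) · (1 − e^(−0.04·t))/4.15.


bigness = 1.65·0.000125^(47/1000) = 1.0815
boil_factor = (1 − e^(−0.04·24))/4.15 = 0.1487
U = 1.0815 · 0.1487

0.1608


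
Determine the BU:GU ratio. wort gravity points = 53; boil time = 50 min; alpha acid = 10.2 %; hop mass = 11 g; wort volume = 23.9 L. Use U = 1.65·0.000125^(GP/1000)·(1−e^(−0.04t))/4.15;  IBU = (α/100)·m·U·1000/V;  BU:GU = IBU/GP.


U = 1.65·0.000125^(53/1000)·(1−e^(−0.04·50))/4.15 = 0.2135
IBU = (10.2/100)·11·0.2135·1000/23.9 = 10.0234
BU:GU = 10.0234/53

0.1891


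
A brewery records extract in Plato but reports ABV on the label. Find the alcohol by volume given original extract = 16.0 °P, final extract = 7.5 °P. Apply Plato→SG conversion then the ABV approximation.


SG = 259/(259 − P);  ABV = (OG − FG)·131.25
OG = 259/(259 − 16.0) = 1.0658
FG = 259/(259 − 7.5) = 1.0298
ABV = (1.0658 − 1.0298)·131.25

4.7280 % ABV


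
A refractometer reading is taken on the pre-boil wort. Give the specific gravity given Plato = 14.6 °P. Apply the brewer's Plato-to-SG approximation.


SG = 259/(259 − P)
SG = 259/(259 − 14.6)

1.0597


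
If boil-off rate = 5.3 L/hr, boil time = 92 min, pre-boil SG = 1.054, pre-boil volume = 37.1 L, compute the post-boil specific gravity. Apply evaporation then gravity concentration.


V_post = V_pre − rate·(t/60);  SG_post = 1 + (SG_pre−1)·V_pre/V_post
V_post = 37.1 − 5.3·(92/60) = 28.9733
SG_post = 1 + (1.054 − 1)·37.1/28.9733

1.0691


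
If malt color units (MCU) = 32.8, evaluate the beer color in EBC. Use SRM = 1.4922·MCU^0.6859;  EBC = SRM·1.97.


SRM = 1.4922·32.8^0.6859 = 16.3518
EBC = 16.3518·1.97

32.2130 EBC


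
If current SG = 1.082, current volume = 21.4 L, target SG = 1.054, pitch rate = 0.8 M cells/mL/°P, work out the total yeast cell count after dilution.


V_w = V·((SG_c−1)/(SG_t−1)−1);  °P = 259 − 259/SG_t;  cells = rate·(V+V_w)·°P
V_w = 21.4·((1.082−1)/(1.054−1)−1) = 11.0963
V_final = 21.4 + 11.0963 = 32.4963
°P = 259 − 259/1.054 = 13.2694
cells = 0.8·32.4963·13.2694

344.9664 billion cells
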